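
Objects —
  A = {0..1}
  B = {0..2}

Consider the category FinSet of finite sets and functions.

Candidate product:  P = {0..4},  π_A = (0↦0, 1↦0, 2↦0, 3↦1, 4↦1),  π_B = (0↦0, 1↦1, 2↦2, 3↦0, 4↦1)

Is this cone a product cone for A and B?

|A|·|B| = 2·3 = 6;  |P| = 5
  → cardinalities differ; no bijection possible.

Answer: NOT A VALID PRODUCT — |P|=5 ≠ |A|·|B|=6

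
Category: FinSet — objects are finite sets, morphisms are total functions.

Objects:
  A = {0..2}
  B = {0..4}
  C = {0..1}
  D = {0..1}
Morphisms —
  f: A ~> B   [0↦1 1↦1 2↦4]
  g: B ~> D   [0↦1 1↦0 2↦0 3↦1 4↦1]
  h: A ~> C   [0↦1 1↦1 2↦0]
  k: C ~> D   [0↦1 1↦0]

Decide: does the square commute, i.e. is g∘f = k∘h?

Path 1 = f;g:
  0 f~>1 g~>0
  1 f~>1 g~>0
  2 f~>4 g~>1
  composite₁ = [0↦0 1↦0 2↦1]
Path 2 = h;k:
  0 h~>1 k~>0
  1 h~>1 k~>0
  2 h~>0 k~>1
  composite₂ = [0↦0 1↦0 2↦1]
Equal? equal; square commutes

Answer: COMMUTES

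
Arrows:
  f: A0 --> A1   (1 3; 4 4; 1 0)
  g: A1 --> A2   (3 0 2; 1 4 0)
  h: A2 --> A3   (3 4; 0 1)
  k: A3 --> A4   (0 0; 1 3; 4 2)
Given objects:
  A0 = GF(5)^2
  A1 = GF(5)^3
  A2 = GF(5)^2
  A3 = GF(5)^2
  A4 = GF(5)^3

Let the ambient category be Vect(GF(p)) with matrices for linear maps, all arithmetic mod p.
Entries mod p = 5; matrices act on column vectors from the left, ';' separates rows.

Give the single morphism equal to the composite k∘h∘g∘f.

Answer: (0 0; 4 0; 1 0)

Work:
  e0=⟨1,0⟩ f-->⟨1,4,1⟩ g-->⟨0,2⟩ h-->⟨3,2⟩ k-->⟨0,4,1⟩
  e1=⟨0,1⟩ f-->⟨3,4,0⟩ g-->⟨4,4⟩ h-->⟨3,4⟩ k-->⟨0,0,0⟩
⟦path⟧: (0 0; 4 0; 1 0)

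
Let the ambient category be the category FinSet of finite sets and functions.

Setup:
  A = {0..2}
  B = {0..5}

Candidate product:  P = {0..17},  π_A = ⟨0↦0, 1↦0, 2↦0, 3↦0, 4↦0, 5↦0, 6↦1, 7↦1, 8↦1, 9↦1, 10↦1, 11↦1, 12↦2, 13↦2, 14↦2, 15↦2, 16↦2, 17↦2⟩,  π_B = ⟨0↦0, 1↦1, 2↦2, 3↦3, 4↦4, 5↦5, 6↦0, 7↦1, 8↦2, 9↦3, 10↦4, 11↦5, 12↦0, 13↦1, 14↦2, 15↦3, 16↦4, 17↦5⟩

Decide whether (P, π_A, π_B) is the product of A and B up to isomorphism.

Answer: VALID PRODUCT

Derivation:
|A|·|B| = 3·6 = 18;  |P| = 18
Check the pairing map k ↦ (π_A(k), π_B(k)):
  0 ↦ (0,0)
  1 ↦ (0,1)
  2 ↦ (0,2)
  3 ↦ (0,3)
  4 ↦ (0,4)
  5 ↦ (0,5)
  6 ↦ (1,0)
  7 ↦ (1,1)
  8 ↦ (1,2)
  9 ↦ (1,3)
  10 ↦ (1,4)
  11 ↦ (1,5)
  12 ↦ (2,0)
  13 ↦ (2,1)
  14 ↦ (2,2)
  15 ↦ (2,3)
  16 ↦ (2,4)
  17 ↦ (2,5)
distinct pairs in image: 18 / 18 needed
  → bijection onto A×B; projections well-typed.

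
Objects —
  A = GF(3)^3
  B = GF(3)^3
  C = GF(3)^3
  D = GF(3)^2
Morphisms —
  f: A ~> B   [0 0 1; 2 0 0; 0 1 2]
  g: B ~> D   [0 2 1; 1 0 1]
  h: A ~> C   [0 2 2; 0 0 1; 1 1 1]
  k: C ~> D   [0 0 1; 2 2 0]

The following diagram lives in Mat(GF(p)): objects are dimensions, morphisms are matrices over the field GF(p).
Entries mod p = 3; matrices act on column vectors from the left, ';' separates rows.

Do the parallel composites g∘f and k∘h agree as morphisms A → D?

Answer: DOES NOT COMMUTE

Trace:
Along f;g (path 1):
  e0=⟨1,0,0⟩ f~>⟨0,2,0⟩ g~>⟨1,0⟩
  e1=⟨0,1,0⟩ f~>⟨0,0,1⟩ g~>⟨1,1⟩
  e2=⟨0,0,1⟩ f~>⟨1,0,2⟩ g~>⟨2,0⟩
  composite₁ = [1 1 2; 0 1 0]
Along h;k (path 2):
  e0=⟨1,0,0⟩ h~>⟨0,0,1⟩ k~>⟨1,0⟩
  e1=⟨0,1,0⟩ h~>⟨2,0,1⟩ k~>⟨1,1⟩
  e2=⟨0,0,1⟩ h~>⟨2,1,1⟩ k~>⟨1,0⟩
  composite₂ = [1 1 1; 0 1 0]
Equal? distinct morphisms ✗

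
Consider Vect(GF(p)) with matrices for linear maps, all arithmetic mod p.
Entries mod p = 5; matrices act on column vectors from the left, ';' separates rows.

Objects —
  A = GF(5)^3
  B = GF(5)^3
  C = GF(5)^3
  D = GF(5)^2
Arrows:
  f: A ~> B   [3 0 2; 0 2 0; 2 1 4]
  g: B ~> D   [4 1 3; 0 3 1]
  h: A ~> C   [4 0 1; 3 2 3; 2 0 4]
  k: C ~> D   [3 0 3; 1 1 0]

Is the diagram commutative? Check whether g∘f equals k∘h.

Answer: COMMUTES

Derivation:
Path 1 = f;g:
  e0=⟨1,0,0⟩ f~>⟨3,0,2⟩ g~>⟨3,2⟩
  e1=⟨0,1,0⟩ f~>⟨0,2,1⟩ g~>⟨0,2⟩
  e2=⟨0,0,1⟩ f~>⟨2,0,4⟩ g~>⟨0,4⟩
  result₁ = [3 0 0; 2 2 4]
Path 2 = h;k:
  e0=⟨1,0,0⟩ h~>⟨4,3,2⟩ k~>⟨3,2⟩
  e1=⟨0,1,0⟩ h~>⟨0,2,0⟩ k~>⟨0,2⟩
  e2=⟨0,0,1⟩ h~>⟨1,3,4⟩ k~>⟨0,4⟩
  result₂ = [3 0 0; 2 2 4]
Equal? same morphism ✓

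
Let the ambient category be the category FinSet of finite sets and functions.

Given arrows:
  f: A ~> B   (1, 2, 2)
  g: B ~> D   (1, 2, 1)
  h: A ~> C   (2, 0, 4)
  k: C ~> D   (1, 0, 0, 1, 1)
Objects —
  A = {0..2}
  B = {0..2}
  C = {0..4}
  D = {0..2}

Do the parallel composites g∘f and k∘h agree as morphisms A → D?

Along f;g (path 1):
  0 f~>1 g~>2
  1 f~>2 g~>1
  2 f~>2 g~>1
  composite₁ = (2, 1, 1)
Along h;k (path 2):
  0 h~>2 k~>0
  1 h~>0 k~>1
  2 h~>4 k~>1
  composite₂ = (0, 1, 1)
Equal? NO — does not commute

Answer: DOES NOT COMMUTE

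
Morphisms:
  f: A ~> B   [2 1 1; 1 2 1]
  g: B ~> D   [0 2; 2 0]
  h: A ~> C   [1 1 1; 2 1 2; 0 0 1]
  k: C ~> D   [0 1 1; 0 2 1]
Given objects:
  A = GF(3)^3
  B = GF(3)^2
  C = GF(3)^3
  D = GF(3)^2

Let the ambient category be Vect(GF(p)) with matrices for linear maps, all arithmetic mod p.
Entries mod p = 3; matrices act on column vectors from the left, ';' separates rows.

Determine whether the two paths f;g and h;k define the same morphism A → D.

Path 1 = f;g:
  e0=(1,0,0) f~>(2,1) g~>(2,1)
  e1=(0,1,0) f~>(1,2) g~>(1,2)
  e2=(0,0,1) f~>(1,1) g~>(2,2)
  ⟦path⟧₁ = [2 1 2; 1 2 2]
Path 2 = h;k:
  e0=(1,0,0) h~>(1,2,0) k~>(2,1)
  e1=(0,1,0) h~>(1,1,0) k~>(1,2)
  e2=(0,0,1) h~>(1,2,1) k~>(0,2)
  ⟦path⟧₂ = [2 1 0; 1 2 2]
Equal? differ; not commutative

Answer: DOES NOT COMMUTE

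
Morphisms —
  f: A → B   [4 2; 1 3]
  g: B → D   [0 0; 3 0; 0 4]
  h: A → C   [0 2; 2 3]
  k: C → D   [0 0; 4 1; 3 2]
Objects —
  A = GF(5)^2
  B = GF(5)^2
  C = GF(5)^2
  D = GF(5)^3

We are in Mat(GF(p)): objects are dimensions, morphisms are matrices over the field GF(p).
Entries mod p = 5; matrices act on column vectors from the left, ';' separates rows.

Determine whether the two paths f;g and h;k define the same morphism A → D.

1) trace f;g:
  e0=(1,0) f→(4,1) g→(0,2,4)
  e1=(0,1) f→(2,3) g→(0,1,2)
  ⟦path⟧₁ = [0 0; 2 1; 4 2]
2) trace h;k:
  e0=(1,0) h→(0,2) k→(0,2,4)
  e1=(0,1) h→(2,3) k→(0,1,2)
  ⟦path⟧₂ = [0 0; 2 1; 4 2]
Equal? same morphism ✓

Answer: COMMUTES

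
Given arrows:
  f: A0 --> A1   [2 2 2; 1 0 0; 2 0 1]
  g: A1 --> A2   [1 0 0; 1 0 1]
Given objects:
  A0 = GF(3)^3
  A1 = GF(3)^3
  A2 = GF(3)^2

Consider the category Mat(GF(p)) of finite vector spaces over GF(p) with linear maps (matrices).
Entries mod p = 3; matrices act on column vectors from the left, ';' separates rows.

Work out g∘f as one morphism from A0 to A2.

Answer: [2 2 2; 1 2 0]

Derivation:
  e0=(1,0,0) f-->(2,1,2) g-->(2,1)
  e1=(0,1,0) f-->(2,0,0) g-->(2,2)
  e2=(0,0,1) f-->(2,0,1) g-->(2,0)
result: [2 2 2; 1 2 0]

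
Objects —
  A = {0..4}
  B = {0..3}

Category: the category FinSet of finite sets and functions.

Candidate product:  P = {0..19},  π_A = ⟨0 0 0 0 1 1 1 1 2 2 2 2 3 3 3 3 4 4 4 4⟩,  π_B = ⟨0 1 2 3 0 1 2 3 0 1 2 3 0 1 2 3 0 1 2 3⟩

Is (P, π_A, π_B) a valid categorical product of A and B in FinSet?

Answer: VALID PRODUCT

Work:
|A|·|B| = 5·4 = 20;  |P| = 20
Check the pairing map k ↦ (π_A(k), π_B(k)):
  0 ↦ (0,0)
  1 ↦ (0,1)
  2 ↦ (0,2)
  3 ↦ (0,3)
  4 ↦ (1,0)
  5 ↦ (1,1)
  6 ↦ (1,2)
  7 ↦ (1,3)
  8 ↦ (2,0)
  9 ↦ (2,1)
  10 ↦ (2,2)
  11 ↦ (2,3)
  12 ↦ (3,0)
  13 ↦ (3,1)
  14 ↦ (3,2)
  15 ↦ (3,3)
  16 ↦ (4,0)
  17 ↦ (4,1)
  18 ↦ (4,2)
  19 ↦ (4,3)
distinct pairs in image: 20 / 20 needed
  → bijection onto A×B; projections well-typed.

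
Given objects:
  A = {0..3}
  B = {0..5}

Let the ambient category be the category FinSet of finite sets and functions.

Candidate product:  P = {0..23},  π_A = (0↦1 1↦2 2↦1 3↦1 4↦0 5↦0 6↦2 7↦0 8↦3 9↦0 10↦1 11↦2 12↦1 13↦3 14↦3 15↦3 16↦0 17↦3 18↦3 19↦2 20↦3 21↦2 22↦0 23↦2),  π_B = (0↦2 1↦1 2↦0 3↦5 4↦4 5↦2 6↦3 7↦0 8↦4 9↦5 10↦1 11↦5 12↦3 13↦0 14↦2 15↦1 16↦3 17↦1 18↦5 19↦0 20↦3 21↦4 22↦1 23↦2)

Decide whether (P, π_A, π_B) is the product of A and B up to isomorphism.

Answer: NOT A VALID PRODUCT — duplicate pair at indices 15,17

Derivation:
|A|·|B| = 4·6 = 24;  |P| = 24
Check the pairing map k ↦ (π_A(k), π_B(k)):
  0 ↦ (1,2)
  1 ↦ (2,1)
  2 ↦ (1,0)
  3 ↦ (1,5)
  4 ↦ (0,4)
  5 ↦ (0,2)
  6 ↦ (2,3)
  7 ↦ (0,0)
  8 ↦ (3,4)
  9 ↦ (0,5)
  10 ↦ (1,1)
  11 ↦ (2,5)
  12 ↦ (1,3)
  13 ↦ (3,0)
  14 ↦ (3,2)
  15 ↦ (3,1)
  16 ↦ (0,3)
  17 ↦ (3,1)  ✗ repeats pair of k=15
  18 ↦ (3,5)
  19 ↦ (2,0)
  20 ↦ (3,3)
  21 ↦ (2,4)
  22 ↦ (0,1)
  23 ↦ (2,2)
distinct pairs in image: 23 / 24 needed
  → (3,1) hit at k=15 and k=17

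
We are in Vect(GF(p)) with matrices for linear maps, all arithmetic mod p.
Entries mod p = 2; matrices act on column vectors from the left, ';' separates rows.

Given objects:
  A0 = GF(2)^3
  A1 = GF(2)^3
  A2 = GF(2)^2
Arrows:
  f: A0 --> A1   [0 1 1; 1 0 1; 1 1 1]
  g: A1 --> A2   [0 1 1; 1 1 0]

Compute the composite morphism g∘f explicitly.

Answer: [0 1 0; 1 1 0]

Trace:
  e0=[1,0,0] f-->[0,1,1] g-->[0,1]
  e1=[0,1,0] f-->[1,0,1] g-->[1,1]
  e2=[0,0,1] f-->[1,1,1] g-->[0,0]
result: [0 1 0; 1 1 0]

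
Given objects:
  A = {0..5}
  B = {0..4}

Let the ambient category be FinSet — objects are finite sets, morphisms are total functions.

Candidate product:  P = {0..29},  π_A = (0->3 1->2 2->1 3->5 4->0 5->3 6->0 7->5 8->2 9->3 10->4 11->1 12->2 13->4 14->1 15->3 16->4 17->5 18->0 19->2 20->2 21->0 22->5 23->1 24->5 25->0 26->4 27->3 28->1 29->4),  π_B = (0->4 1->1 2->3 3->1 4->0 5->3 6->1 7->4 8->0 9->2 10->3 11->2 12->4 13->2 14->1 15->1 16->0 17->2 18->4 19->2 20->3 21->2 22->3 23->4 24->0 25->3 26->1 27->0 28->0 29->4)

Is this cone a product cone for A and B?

Answer: VALID PRODUCT

Derivation:
|A|·|B| = 6·5 = 30;  |P| = 30
Check the pairing map k ↦ (π_A(k), π_B(k)):
  0 -> (3,4)
  1 -> (2,1)
  2 -> (1,3)
  3 -> (5,1)
  4 -> (0,0)
  5 -> (3,3)
  6 -> (0,1)
  7 -> (5,4)
  8 -> (2,0)
  9 -> (3,2)
  10 -> (4,3)
  11 -> (1,2)
  12 -> (2,4)
  13 -> (4,2)
  14 -> (1,1)
  15 -> (3,1)
  16 -> (4,0)
  17 -> (5,2)
  18 -> (0,4)
  19 -> (2,2)
  20 -> (2,3)
  21 -> (0,2)
  22 -> (5,3)
  23 -> (1,4)
  24 -> (5,0)
  25 -> (0,3)
  26 -> (4,1)
  27 -> (3,0)
  28 -> (1,0)
  29 -> (4,4)
distinct pairs in image: 30 / 30 needed
  → bijection onto A×B; projections well-typed.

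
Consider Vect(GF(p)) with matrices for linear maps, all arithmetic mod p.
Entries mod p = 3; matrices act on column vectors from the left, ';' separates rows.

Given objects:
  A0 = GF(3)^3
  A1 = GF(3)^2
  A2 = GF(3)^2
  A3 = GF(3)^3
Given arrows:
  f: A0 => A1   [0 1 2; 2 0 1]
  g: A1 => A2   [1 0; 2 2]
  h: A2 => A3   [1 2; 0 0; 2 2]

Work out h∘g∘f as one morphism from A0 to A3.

  e0=⟨1,0,0⟩ f=>⟨0,2⟩ g=>⟨0,1⟩ h=>⟨2,0,2⟩
  e1=⟨0,1,0⟩ f=>⟨1,0⟩ g=>⟨1,2⟩ h=>⟨2,0,0⟩
  e2=⟨0,0,1⟩ f=>⟨2,1⟩ g=>⟨2,0⟩ h=>⟨2,0,1⟩
⟦path⟧: [2 2 2; 0 0 0; 2 0 1]

Answer: [2 2 2; 0 0 0; 2 0 1]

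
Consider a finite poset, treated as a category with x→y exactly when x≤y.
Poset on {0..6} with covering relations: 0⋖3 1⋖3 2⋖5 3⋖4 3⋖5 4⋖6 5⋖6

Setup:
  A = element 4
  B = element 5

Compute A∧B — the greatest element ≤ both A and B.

{x : x⊑A ∧ x⊑B} = {0,1,3}  (A=4, B=5)
  0 ⊑ 3
  1 ⊑ 3
  3 ⊑ 3
glb = 3

Answer: A∧B = 3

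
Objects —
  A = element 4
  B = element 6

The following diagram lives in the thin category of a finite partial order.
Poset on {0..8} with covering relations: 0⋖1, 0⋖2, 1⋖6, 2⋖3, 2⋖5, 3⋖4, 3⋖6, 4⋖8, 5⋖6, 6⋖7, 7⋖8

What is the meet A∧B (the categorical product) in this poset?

Common predecessors of 4,6: {0,2,3}
  0 ≤ 3
  2 ≤ 3
  3 ≤ 3
glb = 3

Answer: A∧B = 3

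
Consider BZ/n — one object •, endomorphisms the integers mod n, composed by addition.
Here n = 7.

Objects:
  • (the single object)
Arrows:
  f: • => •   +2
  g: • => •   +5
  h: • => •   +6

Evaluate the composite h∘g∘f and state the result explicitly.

  0 +2≡2 +5≡0 +6≡6  (mod 7)
⟦path⟧: +6

Answer: +6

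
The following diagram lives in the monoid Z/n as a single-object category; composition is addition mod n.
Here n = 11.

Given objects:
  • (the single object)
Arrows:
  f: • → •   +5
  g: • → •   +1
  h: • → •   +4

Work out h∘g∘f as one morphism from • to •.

Answer: +10

Derivation:
  0 +5≡5 +1≡6 +4≡10  (mod 11)
⟦path⟧: +10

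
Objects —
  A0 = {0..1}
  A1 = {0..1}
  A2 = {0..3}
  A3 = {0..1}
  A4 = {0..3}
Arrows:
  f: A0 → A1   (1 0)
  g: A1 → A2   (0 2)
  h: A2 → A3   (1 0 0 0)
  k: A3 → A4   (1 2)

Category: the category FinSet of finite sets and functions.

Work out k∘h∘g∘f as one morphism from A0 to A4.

  0 f→1 g→2 h→0 k→1
  1 f→0 g→0 h→1 k→2
composite: (1 2)

Answer: (1 2)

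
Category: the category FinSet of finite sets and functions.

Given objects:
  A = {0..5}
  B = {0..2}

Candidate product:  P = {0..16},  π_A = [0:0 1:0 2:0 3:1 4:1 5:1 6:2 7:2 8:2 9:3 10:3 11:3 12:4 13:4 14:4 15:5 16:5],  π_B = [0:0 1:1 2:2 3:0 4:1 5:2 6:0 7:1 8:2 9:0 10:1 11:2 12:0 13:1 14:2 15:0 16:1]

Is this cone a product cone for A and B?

Answer: NOT A VALID PRODUCT — |P|=17 ≠ |A|·|B|=18

Derivation:
|A|·|B| = 6·3 = 18;  |P| = 17
  → cardinalities differ; no bijection possible.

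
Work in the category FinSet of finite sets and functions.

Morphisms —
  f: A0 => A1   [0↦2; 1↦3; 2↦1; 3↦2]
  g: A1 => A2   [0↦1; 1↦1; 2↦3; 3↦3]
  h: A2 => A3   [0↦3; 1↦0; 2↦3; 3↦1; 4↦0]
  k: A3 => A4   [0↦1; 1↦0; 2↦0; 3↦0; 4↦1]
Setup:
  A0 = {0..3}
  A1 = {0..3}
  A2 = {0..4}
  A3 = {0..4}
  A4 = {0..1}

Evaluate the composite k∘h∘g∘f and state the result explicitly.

Answer: [0↦0; 1↦0; 2↦1; 3↦0]

Trace:
  0 f=>2 g=>3 h=>1 k=>0
  1 f=>3 g=>3 h=>1 k=>0
  2 f=>1 g=>1 h=>0 k=>1
  3 f=>2 g=>3 h=>1 k=>0
composite: [0↦0; 1↦0; 2↦1; 3↦0]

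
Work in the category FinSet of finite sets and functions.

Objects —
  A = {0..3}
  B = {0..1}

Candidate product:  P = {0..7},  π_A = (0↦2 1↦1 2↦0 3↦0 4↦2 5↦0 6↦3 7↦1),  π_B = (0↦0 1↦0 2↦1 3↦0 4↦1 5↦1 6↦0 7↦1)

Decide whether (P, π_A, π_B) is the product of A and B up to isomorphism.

|A|·|B| = 4·2 = 8;  |P| = 8
Check the pairing map k ↦ (π_A(k), π_B(k)):
  0 ↦ (2,0)
  1 ↦ (1,0)
  2 ↦ (0,1)
  3 ↦ (0,0)
  4 ↦ (2,1)
  5 ↦ (0,1)  ✗ repeats pair of k=2
  6 ↦ (3,0)
  7 ↦ (1,1)
distinct pairs in image: 7 / 8 needed
  → (0,1) hit at k=2 and k=5

Answer: NOT A VALID PRODUCT — duplicate pair at indices 2,5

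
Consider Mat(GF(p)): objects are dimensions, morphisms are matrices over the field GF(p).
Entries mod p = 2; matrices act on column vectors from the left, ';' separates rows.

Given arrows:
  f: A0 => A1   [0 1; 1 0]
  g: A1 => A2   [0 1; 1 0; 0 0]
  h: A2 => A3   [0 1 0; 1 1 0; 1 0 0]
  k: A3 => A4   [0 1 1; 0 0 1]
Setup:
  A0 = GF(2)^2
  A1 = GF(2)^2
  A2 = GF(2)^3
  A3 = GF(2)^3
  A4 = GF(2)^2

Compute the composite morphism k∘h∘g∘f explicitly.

  e0=[1,0] f=>[0,1] g=>[1,0,0] h=>[0,1,1] k=>[0,1]
  e1=[0,1] f=>[1,0] g=>[0,1,0] h=>[1,1,0] k=>[1,0]
result: [0 1; 1 0]

Answer: [0 1; 1 0]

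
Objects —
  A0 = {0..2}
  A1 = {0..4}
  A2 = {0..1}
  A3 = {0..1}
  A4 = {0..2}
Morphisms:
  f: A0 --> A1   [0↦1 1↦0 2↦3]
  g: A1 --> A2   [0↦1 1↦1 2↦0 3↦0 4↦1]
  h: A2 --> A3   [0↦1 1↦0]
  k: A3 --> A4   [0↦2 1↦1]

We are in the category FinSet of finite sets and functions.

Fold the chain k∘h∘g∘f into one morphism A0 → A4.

Answer: [0↦2 1↦2 2↦1]

Derivation:
  0 f-->1 g-->1 h-->0 k-->2
  1 f-->0 g-->1 h-->0 k-->2
  2 f-->3 g-->0 h-->1 k-->1
⟦path⟧: [0↦2 1↦2 2↦1]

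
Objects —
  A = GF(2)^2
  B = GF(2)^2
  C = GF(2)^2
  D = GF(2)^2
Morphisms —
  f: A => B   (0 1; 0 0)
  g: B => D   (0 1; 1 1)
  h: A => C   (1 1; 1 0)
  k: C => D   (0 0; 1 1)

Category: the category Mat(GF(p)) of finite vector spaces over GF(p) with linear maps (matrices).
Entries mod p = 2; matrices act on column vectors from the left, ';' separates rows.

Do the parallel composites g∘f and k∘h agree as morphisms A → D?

Along f;g (path 1):
  e0=(1,0) f=>(0,0) g=>(0,0)
  e1=(0,1) f=>(1,0) g=>(0,1)
  composite₁ = (0 0; 0 1)
Along h;k (path 2):
  e0=(1,0) h=>(1,1) k=>(0,0)
  e1=(0,1) h=>(1,0) k=>(0,1)
  composite₂ = (0 0; 0 1)
Equal? YES — commutes

Answer: COMMUTES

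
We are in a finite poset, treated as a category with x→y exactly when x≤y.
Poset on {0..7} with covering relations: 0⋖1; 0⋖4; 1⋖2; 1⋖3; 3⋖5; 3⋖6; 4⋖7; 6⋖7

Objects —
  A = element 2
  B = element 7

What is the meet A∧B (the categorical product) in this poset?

{x : x<=A ∧ x<=B} = {0,1}  (A=2, B=7)
  0 <= 1
  1 <= 1
glb = 1

Answer: A∧B = 1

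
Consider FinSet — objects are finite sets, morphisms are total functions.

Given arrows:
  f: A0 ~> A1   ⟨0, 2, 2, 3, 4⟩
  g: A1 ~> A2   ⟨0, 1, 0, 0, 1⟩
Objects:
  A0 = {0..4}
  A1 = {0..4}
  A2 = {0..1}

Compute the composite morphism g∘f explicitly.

Answer: ⟨0, 0, 0, 0, 1⟩

Derivation:
  0 f~>0 g~>0
  1 f~>2 g~>0
  2 f~>2 g~>0
  3 f~>3 g~>0
  4 f~>4 g~>1
⟦path⟧: ⟨0, 0, 0, 0, 1⟩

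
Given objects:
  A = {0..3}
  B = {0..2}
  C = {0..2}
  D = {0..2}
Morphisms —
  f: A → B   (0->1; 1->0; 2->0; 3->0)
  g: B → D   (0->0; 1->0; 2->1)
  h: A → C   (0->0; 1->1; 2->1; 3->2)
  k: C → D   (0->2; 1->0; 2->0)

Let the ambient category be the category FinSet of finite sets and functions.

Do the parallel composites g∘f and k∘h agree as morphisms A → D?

Answer: DOES NOT COMMUTE

Derivation:
Along f;g (path 1):
  0 f→1 g→0
  1 f→0 g→0
  2 f→0 g→0
  3 f→0 g→0
  ⟦path⟧₁ = (0->0; 1->0; 2->0; 3->0)
Along h;k (path 2):
  0 h→0 k→2
  1 h→1 k→0
  2 h→1 k→0
  3 h→2 k→0
  ⟦path⟧₂ = (0->2; 1->0; 2->0; 3->0)
Equal? differ; not commutative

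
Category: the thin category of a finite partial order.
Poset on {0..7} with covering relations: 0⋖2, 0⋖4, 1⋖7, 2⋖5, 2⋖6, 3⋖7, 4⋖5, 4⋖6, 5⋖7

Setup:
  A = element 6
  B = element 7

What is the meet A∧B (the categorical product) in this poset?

Lower bounds of A=6 and B=7: {0,2,4}
  maximal lower bounds 2 and 4 are incomparable: neither 2⊑4 nor 4⊑2
→ no greatest lower bound exists

Answer: NO MEET EXISTS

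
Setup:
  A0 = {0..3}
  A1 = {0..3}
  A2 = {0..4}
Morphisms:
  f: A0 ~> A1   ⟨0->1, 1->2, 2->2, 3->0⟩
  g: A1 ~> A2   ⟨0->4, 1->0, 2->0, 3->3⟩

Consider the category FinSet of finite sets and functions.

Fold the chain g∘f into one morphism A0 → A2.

Answer: ⟨0->0, 1->0, 2->0, 3->4⟩

Work:
  0 f~>1 g~>0
  1 f~>2 g~>0
  2 f~>2 g~>0
  3 f~>0 g~>4
result: ⟨0->0, 1->0, 2->0, 3->4⟩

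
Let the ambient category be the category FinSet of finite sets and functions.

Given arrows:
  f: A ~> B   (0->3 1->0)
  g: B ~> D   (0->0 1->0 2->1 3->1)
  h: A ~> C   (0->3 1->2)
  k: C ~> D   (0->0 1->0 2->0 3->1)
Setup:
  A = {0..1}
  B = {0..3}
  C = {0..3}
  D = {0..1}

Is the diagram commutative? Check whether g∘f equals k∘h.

Path 1 = f;g:
  0 f~>3 g~>1
  1 f~>0 g~>0
  ⟦path⟧₁ = (0->1 1->0)
Path 2 = h;k:
  0 h~>3 k~>1
  1 h~>2 k~>0
  ⟦path⟧₂ = (0->1 1->0)
Equal? equal; square commutes

Answer: COMMUTES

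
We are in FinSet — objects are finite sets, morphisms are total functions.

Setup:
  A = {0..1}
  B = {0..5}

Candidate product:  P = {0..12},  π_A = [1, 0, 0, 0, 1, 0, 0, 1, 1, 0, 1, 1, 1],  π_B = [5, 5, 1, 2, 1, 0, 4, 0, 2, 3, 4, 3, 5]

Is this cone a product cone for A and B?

|A|·|B| = 2·6 = 12;  |P| = 13
  → cardinalities differ; no bijection possible.

Answer: NOT A VALID PRODUCT — |P|=13 ≠ |A|·|B|=12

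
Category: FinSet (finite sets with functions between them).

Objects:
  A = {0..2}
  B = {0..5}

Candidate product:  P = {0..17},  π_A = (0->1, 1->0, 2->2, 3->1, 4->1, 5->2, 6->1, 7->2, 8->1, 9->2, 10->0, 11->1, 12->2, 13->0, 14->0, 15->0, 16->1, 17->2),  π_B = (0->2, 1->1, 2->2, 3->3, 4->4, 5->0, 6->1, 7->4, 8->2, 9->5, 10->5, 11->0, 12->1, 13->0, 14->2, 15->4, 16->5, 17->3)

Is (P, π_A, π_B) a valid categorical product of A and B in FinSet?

|A|·|B| = 3·6 = 18;  |P| = 18
Check the pairing map k ↦ (π_A(k), π_B(k)):
  0 -> (1,2)
  1 -> (0,1)
  2 -> (2,2)
  3 -> (1,3)
  4 -> (1,4)
  5 -> (2,0)
  6 -> (1,1)
  7 -> (2,4)
  8 -> (1,2)  ✗ repeats pair of k=0
  9 -> (2,5)
  10 -> (0,5)
  11 -> (1,0)
  12 -> (2,1)
  13 -> (0,0)
  14 -> (0,2)
  15 -> (0,4)
  16 -> (1,5)
  17 -> (2,3)
distinct pairs in image: 17 / 18 needed
  → (1,2) hit at k=0 and k=8

Answer: NOT A VALID PRODUCT — duplicate pair at indices 8,0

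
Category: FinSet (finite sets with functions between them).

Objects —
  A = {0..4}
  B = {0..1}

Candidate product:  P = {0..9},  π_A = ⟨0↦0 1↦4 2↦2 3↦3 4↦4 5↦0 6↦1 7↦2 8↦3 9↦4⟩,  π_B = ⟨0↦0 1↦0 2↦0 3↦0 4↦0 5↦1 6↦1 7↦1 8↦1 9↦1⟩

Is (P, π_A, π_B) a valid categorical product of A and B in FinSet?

Answer: NOT A VALID PRODUCT — duplicate pair at indices 4,1

Derivation:
|A|·|B| = 5·2 = 10;  |P| = 10
Check the pairing map k ↦ (π_A(k), π_B(k)):
  0 ↦ (0,0)
  1 ↦ (4,0)
  2 ↦ (2,0)
  3 ↦ (3,0)
  4 ↦ (4,0)  ✗ repeats pair of k=1
  5 ↦ (0,1)
  6 ↦ (1,1)
  7 ↦ (2,1)
  8 ↦ (3,1)
  9 ↦ (4,1)
distinct pairs in image: 9 / 10 needed
  → (4,0) hit at k=1 and k=4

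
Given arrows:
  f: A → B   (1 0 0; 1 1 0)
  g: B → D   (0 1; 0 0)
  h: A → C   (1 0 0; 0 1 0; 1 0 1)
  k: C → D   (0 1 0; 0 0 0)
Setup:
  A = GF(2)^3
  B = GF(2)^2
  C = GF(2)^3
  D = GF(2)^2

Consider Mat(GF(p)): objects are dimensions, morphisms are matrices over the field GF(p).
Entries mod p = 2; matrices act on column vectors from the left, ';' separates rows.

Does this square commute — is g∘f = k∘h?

Answer: DOES NOT COMMUTE

Work:
1) trace f;g:
  e0=⟨1,0,0⟩ f→⟨1,1⟩ g→⟨1,0⟩
  e1=⟨0,1,0⟩ f→⟨0,1⟩ g→⟨1,0⟩
  e2=⟨0,0,1⟩ f→⟨0,0⟩ g→⟨0,0⟩
  composite₁ = (1 1 0; 0 0 0)
2) trace h;k:
  e0=⟨1,0,0⟩ h→⟨1,0,1⟩ k→⟨0,0⟩
  e1=⟨0,1,0⟩ h→⟨0,1,0⟩ k→⟨1,0⟩
  e2=⟨0,0,1⟩ h→⟨0,0,1⟩ k→⟨0,0⟩
  composite₂ = (0 1 0; 0 0 0)
Equal? distinct morphisms ✗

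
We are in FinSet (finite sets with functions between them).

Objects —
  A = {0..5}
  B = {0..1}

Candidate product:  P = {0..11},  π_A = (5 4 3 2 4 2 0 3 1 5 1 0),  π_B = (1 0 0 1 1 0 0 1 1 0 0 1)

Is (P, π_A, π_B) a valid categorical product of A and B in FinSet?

Answer: VALID PRODUCT

Work:
|A|·|B| = 6·2 = 12;  |P| = 12
Check the pairing map k ↦ (π_A(k), π_B(k)):
  0 : (5,1)
  1 : (4,0)
  2 : (3,0)
  3 : (2,1)
  4 : (4,1)
  5 : (2,0)
  6 : (0,0)
  7 : (3,1)
  8 : (1,1)
  9 : (5,0)
  10 : (1,0)
  11 : (0,1)
distinct pairs in image: 12 / 12 needed
  → bijection onto A×B; projections well-typed.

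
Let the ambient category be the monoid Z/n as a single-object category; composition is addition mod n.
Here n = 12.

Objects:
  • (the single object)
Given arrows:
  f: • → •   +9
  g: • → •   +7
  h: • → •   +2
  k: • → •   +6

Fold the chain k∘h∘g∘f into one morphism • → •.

Answer: +0

Work:
  0 +9≡9 +7≡4 +2≡6 +6≡0  (mod 12)
⟦path⟧: +0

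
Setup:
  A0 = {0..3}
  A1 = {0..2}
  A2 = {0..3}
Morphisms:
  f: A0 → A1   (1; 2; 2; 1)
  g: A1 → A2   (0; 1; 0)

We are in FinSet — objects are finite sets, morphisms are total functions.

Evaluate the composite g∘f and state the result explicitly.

Answer: (1; 0; 0; 1)

Derivation:
  0 f→1 g→1
  1 f→2 g→0
  2 f→2 g→0
  3 f→1 g→1
result: (1; 0; 0; 1)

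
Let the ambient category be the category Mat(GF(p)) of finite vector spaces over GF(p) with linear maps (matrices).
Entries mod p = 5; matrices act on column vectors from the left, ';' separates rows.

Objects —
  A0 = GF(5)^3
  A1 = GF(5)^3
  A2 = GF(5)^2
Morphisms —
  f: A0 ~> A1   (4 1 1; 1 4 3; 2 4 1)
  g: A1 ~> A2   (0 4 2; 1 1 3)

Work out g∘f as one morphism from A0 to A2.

  e0=[1,0,0] f~>[4,1,2] g~>[3,1]
  e1=[0,1,0] f~>[1,4,4] g~>[4,2]
  e2=[0,0,1] f~>[1,3,1] g~>[4,2]
result: (3 4 4; 1 2 2)

Answer: (3 4 4; 1 2 2)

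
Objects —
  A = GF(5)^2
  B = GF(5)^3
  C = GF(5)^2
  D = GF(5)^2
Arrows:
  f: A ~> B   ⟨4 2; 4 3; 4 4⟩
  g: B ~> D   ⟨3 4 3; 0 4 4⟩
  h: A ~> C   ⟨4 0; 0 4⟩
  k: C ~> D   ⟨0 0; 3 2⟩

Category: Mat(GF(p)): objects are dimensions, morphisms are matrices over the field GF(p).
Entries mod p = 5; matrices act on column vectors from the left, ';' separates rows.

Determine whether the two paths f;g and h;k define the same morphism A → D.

Answer: COMMUTES

Derivation:
Path 1 = f;g:
  e0=⟨1,0⟩ f~>⟨4,4,4⟩ g~>⟨0,2⟩
  e1=⟨0,1⟩ f~>⟨2,3,4⟩ g~>⟨0,3⟩
  result₁ = ⟨0 0; 2 3⟩
Path 2 = h;k:
  e0=⟨1,0⟩ h~>⟨4,0⟩ k~>⟨0,2⟩
  e1=⟨0,1⟩ h~>⟨0,4⟩ k~>⟨0,3⟩
  result₂ = ⟨0 0; 2 3⟩
Equal? YES — commutes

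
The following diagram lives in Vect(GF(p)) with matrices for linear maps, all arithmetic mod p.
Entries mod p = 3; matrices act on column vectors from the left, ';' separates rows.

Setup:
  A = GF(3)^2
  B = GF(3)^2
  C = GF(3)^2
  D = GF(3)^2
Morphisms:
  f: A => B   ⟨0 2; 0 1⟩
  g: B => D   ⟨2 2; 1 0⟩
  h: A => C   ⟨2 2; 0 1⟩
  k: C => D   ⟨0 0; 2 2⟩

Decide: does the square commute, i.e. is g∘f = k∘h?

1) trace f;g:
  e0=[1,0] f=>[0,0] g=>[0,0]
  e1=[0,1] f=>[2,1] g=>[0,2]
  result₁ = ⟨0 0; 0 2⟩
2) trace h;k:
  e0=[1,0] h=>[2,0] k=>[0,1]
  e1=[0,1] h=>[2,1] k=>[0,0]
  result₂ = ⟨0 0; 1 0⟩
Equal? NO — does not commute

Answer: DOES NOT COMMUTE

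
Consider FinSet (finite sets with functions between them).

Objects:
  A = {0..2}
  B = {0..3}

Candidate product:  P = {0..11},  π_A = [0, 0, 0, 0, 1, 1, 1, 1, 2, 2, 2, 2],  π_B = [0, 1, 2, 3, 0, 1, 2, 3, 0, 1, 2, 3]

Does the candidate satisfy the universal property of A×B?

|A|·|B| = 3·4 = 12;  |P| = 12
Check the pairing map k ↦ (π_A(k), π_B(k)):
  0 ↦ (0,0)
  1 ↦ (0,1)
  2 ↦ (0,2)
  3 ↦ (0,3)
  4 ↦ (1,0)
  5 ↦ (1,1)
  6 ↦ (1,2)
  7 ↦ (1,3)
  8 ↦ (2,0)
  9 ↦ (2,1)
  10 ↦ (2,2)
  11 ↦ (2,3)
distinct pairs in image: 12 / 12 needed
  → bijection onto A×B; projections well-typed.

Answer: VALID PRODUCT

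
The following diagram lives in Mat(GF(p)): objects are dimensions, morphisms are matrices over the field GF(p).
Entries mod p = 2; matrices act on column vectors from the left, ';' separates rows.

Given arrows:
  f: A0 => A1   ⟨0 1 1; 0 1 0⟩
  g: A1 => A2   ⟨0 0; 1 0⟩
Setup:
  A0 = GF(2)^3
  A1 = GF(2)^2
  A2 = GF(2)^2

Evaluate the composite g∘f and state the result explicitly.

  e0=(1,0,0) f=>(0,0) g=>(0,0)
  e1=(0,1,0) f=>(1,1) g=>(0,1)
  e2=(0,0,1) f=>(1,0) g=>(0,1)
⟦path⟧: ⟨0 0 0; 0 1 1⟩

Answer: ⟨0 0 0; 0 1 1⟩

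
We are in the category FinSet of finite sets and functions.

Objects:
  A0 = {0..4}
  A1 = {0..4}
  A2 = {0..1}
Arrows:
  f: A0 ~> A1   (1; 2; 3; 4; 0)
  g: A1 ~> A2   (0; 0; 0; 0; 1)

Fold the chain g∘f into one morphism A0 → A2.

  0 f~>1 g~>0
  1 f~>2 g~>0
  2 f~>3 g~>0
  3 f~>4 g~>1
  4 f~>0 g~>0
result: (0; 0; 0; 1; 0)

Answer: (0; 0; 0; 1; 0)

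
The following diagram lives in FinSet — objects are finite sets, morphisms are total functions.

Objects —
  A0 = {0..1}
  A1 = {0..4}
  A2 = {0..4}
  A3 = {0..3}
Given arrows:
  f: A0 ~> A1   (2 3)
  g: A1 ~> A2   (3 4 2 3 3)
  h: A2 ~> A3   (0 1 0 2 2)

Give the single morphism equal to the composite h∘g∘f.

Answer: (0 2)

Derivation:
  0 f~>2 g~>2 h~>0
  1 f~>3 g~>3 h~>2
result: (0 2)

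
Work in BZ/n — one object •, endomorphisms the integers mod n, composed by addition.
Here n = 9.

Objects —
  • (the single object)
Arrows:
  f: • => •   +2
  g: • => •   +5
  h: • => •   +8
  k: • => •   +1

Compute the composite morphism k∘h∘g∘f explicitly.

  0 +2≡2 +5≡7 +8≡6 +1≡7  (mod 9)
result: +7

Answer: +7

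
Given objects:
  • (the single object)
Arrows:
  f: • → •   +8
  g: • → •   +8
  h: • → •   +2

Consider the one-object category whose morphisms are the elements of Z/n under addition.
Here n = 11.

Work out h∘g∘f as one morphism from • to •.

Answer: +7

Work:
  0 +8≡8 +8≡5 +2≡7  (mod 11)
result: +7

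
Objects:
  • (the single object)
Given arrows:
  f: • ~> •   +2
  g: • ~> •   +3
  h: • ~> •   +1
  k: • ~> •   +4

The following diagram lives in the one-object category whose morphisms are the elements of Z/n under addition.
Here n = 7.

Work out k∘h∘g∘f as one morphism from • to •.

  0 +2≡2 +3≡5 +1≡6 +4≡3  (mod 7)
⟦path⟧: +3

Answer: +3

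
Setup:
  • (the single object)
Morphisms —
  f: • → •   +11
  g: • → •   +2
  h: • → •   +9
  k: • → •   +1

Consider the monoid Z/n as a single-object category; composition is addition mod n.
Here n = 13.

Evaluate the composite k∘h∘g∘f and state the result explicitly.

Answer: +10

Trace:
  0 +11≡11 +2≡0 +9≡9 +1≡10  (mod 13)
result: +10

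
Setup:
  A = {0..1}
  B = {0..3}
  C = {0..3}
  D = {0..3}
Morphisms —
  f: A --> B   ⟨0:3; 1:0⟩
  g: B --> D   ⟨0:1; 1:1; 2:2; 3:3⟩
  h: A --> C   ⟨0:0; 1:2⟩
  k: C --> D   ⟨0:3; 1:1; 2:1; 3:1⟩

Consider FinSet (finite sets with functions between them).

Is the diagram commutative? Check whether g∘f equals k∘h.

Path 1 = f;g:
  0 f-->3 g-->3
  1 f-->0 g-->1
  composite₁ = ⟨0:3; 1:1⟩
Path 2 = h;k:
  0 h-->0 k-->3
  1 h-->2 k-->1
  composite₂ = ⟨0:3; 1:1⟩
Equal? same morphism ✓

Answer: COMMUTES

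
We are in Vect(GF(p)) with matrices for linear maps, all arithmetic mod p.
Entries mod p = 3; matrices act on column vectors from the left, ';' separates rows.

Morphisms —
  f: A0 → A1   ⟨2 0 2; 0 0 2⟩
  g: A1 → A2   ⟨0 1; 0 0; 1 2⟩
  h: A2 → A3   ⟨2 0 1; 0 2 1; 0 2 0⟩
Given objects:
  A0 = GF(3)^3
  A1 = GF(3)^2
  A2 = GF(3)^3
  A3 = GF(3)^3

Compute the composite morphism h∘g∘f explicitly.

  e0=⟨1,0,0⟩ f→⟨2,0⟩ g→⟨0,0,2⟩ h→⟨2,2,0⟩
  e1=⟨0,1,0⟩ f→⟨0,0⟩ g→⟨0,0,0⟩ h→⟨0,0,0⟩
  e2=⟨0,0,1⟩ f→⟨2,2⟩ g→⟨2,0,0⟩ h→⟨1,0,0⟩
result: ⟨2 0 1; 2 0 0; 0 0 0⟩

Answer: ⟨2 0 1; 2 0 0; 0 0 0⟩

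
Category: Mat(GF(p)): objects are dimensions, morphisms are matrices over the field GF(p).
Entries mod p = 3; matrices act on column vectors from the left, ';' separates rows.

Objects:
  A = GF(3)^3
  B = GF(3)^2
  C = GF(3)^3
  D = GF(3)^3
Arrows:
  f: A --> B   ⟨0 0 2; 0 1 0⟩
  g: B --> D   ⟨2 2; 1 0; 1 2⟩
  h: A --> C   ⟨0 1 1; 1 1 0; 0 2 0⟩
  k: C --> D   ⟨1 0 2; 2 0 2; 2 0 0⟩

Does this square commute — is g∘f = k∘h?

Along f;g (path 1):
  e0=⟨1,0,0⟩ f-->⟨0,0⟩ g-->⟨0,0,0⟩
  e1=⟨0,1,0⟩ f-->⟨0,1⟩ g-->⟨2,0,2⟩
  e2=⟨0,0,1⟩ f-->⟨2,0⟩ g-->⟨1,2,2⟩
  composite₁ = ⟨0 2 1; 0 0 2; 0 2 2⟩
Along h;k (path 2):
  e0=⟨1,0,0⟩ h-->⟨0,1,0⟩ k-->⟨0,0,0⟩
  e1=⟨0,1,0⟩ h-->⟨1,1,2⟩ k-->⟨2,0,2⟩
  e2=⟨0,0,1⟩ h-->⟨1,0,0⟩ k-->⟨1,2,2⟩
  composite₂ = ⟨0 2 1; 0 0 2; 0 2 2⟩
Equal? same morphism ✓

Answer: COMMUTES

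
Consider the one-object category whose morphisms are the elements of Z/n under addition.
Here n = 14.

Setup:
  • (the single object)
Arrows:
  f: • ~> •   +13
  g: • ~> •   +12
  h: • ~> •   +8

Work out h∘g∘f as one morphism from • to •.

Answer: +5

Trace:
  0 +13≡13 +12≡11 +8≡5  (mod 14)
result: +5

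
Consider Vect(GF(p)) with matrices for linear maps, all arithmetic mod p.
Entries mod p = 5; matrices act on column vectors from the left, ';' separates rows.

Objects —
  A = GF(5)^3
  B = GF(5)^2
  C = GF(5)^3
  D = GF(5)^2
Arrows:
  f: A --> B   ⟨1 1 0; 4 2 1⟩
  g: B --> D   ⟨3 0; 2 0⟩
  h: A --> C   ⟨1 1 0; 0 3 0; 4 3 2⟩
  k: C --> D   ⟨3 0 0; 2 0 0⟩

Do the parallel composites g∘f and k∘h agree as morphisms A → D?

Answer: COMMUTES

Trace:
Along f;g (path 1):
  e0=⟨1,0,0⟩ f-->⟨1,4⟩ g-->⟨3,2⟩
  e1=⟨0,1,0⟩ f-->⟨1,2⟩ g-->⟨3,2⟩
  e2=⟨0,0,1⟩ f-->⟨0,1⟩ g-->⟨0,0⟩
  composite₁ = ⟨3 3 0; 2 2 0⟩
Along h;k (path 2):
  e0=⟨1,0,0⟩ h-->⟨1,0,4⟩ k-->⟨3,2⟩
  e1=⟨0,1,0⟩ h-->⟨1,3,3⟩ k-->⟨3,2⟩
  e2=⟨0,0,1⟩ h-->⟨0,0,2⟩ k-->⟨0,0⟩
  composite₂ = ⟨3 3 0; 2 2 0⟩
Equal? same morphism ✓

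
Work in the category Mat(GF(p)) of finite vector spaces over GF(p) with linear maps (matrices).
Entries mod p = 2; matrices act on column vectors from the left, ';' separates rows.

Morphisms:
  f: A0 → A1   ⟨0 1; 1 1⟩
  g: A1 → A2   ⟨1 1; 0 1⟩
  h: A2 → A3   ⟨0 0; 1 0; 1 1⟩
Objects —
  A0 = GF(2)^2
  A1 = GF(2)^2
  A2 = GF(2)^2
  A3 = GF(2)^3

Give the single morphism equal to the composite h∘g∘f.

Answer: ⟨0 0; 1 0; 0 1⟩

Work:
  e0=⟨1,0⟩ f→⟨0,1⟩ g→⟨1,1⟩ h→⟨0,1,0⟩
  e1=⟨0,1⟩ f→⟨1,1⟩ g→⟨0,1⟩ h→⟨0,0,1⟩
result: ⟨0 0; 1 0; 0 1⟩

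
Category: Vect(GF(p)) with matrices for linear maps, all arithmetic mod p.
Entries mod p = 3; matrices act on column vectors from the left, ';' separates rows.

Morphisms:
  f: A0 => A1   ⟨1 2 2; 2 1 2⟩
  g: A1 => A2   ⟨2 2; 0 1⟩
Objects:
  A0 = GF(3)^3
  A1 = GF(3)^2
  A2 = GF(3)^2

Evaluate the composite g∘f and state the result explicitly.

  e0=(1,0,0) f=>(1,2) g=>(0,2)
  e1=(0,1,0) f=>(2,1) g=>(0,1)
  e2=(0,0,1) f=>(2,2) g=>(2,2)
⟦path⟧: ⟨0 0 2; 2 1 2⟩

Answer: ⟨0 0 2; 2 1 2⟩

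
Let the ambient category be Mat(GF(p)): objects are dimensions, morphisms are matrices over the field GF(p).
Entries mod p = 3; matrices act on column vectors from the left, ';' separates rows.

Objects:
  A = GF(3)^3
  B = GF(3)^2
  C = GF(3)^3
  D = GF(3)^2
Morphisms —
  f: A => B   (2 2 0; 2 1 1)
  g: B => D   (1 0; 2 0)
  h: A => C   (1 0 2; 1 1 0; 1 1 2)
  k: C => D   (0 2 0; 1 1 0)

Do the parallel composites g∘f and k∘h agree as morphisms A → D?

Answer: DOES NOT COMMUTE

Trace:
Along f;g (path 1):
  e0=[1,0,0] f=>[2,2] g=>[2,1]
  e1=[0,1,0] f=>[2,1] g=>[2,1]
  e2=[0,0,1] f=>[0,1] g=>[0,0]
  result₁ = (2 2 0; 1 1 0)
Along h;k (path 2):
  e0=[1,0,0] h=>[1,1,1] k=>[2,2]
  e1=[0,1,0] h=>[0,1,1] k=>[2,1]
  e2=[0,0,1] h=>[2,0,2] k=>[0,2]
  result₂ = (2 2 0; 2 1 2)
Equal? NO — does not commute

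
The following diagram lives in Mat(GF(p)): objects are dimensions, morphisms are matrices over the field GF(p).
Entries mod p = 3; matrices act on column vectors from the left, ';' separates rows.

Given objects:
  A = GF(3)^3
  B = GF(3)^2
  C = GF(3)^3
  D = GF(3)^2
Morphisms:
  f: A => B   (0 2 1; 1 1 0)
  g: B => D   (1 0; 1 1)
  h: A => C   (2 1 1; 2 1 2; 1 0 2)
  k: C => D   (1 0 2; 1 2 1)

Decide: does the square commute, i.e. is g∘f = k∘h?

1) trace f;g:
  e0=(1,0,0) f=>(0,1) g=>(0,1)
  e1=(0,1,0) f=>(2,1) g=>(2,0)
  e2=(0,0,1) f=>(1,0) g=>(1,1)
  ⟦path⟧₁ = (0 2 1; 1 0 1)
2) trace h;k:
  e0=(1,0,0) h=>(2,2,1) k=>(1,1)
  e1=(0,1,0) h=>(1,1,0) k=>(1,0)
  e2=(0,0,1) h=>(1,2,2) k=>(2,1)
  ⟦path⟧₂ = (1 1 2; 1 0 1)
Equal? distinct morphisms ✗

Answer: DOES NOT COMMUTE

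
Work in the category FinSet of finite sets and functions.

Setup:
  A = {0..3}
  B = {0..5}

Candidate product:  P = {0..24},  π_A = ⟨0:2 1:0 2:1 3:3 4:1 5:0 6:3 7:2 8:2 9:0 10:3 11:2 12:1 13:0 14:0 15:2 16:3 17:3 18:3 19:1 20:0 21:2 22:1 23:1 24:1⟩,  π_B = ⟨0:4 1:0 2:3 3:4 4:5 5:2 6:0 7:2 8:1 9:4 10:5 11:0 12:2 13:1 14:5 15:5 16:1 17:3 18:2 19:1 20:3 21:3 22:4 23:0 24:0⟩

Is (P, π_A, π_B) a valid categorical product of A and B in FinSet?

|A|·|B| = 4·6 = 24;  |P| = 25
  → cardinalities differ; no bijection possible.

Answer: NOT A VALID PRODUCT — |P|=25 ≠ |A|·|B|=24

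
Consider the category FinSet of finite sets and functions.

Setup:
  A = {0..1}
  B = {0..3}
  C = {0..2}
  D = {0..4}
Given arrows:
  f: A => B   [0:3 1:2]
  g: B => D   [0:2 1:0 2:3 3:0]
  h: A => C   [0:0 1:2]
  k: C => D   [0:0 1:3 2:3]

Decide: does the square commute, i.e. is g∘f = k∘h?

Answer: COMMUTES

Trace:
Path 1 = f;g:
  0 f=>3 g=>0
  1 f=>2 g=>3
  result₁ = [0:0 1:3]
Path 2 = h;k:
  0 h=>0 k=>0
  1 h=>2 k=>3
  result₂ = [0:0 1:3]
Equal? same morphism ✓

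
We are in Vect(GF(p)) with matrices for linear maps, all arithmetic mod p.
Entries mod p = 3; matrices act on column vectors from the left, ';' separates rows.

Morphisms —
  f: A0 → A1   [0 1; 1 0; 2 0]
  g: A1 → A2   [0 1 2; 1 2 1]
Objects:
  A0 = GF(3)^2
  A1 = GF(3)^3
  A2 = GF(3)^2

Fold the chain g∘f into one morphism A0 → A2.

Answer: [2 0; 1 1]

Derivation:
  e0=[1,0] f→[0,1,2] g→[2,1]
  e1=[0,1] f→[1,0,0] g→[0,1]
result: [2 0; 1 1]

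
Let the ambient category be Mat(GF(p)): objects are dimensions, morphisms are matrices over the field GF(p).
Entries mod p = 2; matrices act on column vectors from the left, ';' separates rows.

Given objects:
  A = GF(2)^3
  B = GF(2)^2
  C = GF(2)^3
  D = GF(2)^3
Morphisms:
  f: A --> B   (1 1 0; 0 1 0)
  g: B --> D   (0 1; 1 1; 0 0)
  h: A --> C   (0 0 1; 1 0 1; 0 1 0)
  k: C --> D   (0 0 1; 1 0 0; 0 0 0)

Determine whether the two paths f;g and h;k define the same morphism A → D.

Along f;g (path 1):
  e0=(1,0,0) f-->(1,0) g-->(0,1,0)
  e1=(0,1,0) f-->(1,1) g-->(1,0,0)
  e2=(0,0,1) f-->(0,0) g-->(0,0,0)
  result₁ = (0 1 0; 1 0 0; 0 0 0)
Along h;k (path 2):
  e0=(1,0,0) h-->(0,1,0) k-->(0,0,0)
  e1=(0,1,0) h-->(0,0,1) k-->(1,0,0)
  e2=(0,0,1) h-->(1,1,0) k-->(0,1,0)
  result₂ = (0 1 0; 0 0 1; 0 0 0)
Equal? distinct morphisms ✗

Answer: DOES NOT COMMUTE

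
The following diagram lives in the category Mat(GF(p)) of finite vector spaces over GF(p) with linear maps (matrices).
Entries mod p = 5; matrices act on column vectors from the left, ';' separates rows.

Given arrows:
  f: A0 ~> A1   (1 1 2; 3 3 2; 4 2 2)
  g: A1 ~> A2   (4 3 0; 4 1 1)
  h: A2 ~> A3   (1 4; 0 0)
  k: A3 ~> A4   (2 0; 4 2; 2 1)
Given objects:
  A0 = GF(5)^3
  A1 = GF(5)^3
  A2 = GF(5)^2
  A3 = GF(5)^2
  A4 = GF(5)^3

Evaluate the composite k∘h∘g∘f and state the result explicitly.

  e0=(1,0,0) f~>(1,3,4) g~>(3,1) h~>(2,0) k~>(4,3,4)
  e1=(0,1,0) f~>(1,3,2) g~>(3,4) h~>(4,0) k~>(3,1,3)
  e2=(0,0,1) f~>(2,2,2) g~>(4,2) h~>(2,0) k~>(4,3,4)
⟦path⟧: (4 3 4; 3 1 3; 4 3 4)

Answer: (4 3 4; 3 1 3; 4 3 4)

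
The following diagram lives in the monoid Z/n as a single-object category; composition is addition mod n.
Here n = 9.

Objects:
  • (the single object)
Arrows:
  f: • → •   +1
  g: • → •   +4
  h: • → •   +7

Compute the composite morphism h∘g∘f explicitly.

Answer: +3

Trace:
  0 +1≡1 +4≡5 +7≡3  (mod 9)
composite: +3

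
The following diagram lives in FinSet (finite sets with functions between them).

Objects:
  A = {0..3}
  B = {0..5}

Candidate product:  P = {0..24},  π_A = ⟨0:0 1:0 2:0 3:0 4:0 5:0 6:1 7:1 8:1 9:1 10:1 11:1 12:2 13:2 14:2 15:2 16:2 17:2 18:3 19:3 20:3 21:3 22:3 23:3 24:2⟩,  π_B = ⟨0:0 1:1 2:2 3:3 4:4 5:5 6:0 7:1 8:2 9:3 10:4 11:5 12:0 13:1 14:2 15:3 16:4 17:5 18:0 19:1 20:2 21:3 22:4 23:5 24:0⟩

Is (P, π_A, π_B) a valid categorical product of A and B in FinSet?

Answer: NOT A VALID PRODUCT — |P|=25 ≠ |A|·|B|=24

Work:
|A|·|B| = 4·6 = 24;  |P| = 25
  → cardinalities differ; no bijection possible.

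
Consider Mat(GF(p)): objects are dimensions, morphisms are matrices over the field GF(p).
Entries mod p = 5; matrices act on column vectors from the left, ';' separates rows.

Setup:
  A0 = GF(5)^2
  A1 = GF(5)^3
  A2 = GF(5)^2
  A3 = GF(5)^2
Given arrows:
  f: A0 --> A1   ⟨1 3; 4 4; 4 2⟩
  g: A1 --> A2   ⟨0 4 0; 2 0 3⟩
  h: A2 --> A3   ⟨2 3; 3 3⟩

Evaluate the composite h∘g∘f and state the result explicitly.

  e0=⟨1,0⟩ f-->⟨1,4,4⟩ g-->⟨1,4⟩ h-->⟨4,0⟩
  e1=⟨0,1⟩ f-->⟨3,4,2⟩ g-->⟨1,2⟩ h-->⟨3,4⟩
⟦path⟧: ⟨4 3; 0 4⟩

Answer: ⟨4 3; 0 4⟩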